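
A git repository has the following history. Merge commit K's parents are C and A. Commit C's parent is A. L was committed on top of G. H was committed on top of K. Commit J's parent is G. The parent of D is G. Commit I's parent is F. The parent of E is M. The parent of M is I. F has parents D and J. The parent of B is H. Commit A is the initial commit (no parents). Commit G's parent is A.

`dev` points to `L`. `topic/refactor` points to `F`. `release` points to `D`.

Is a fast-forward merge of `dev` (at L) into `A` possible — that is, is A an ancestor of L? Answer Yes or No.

Yes

A fast-forward from A to L is possible iff A is an ancestor of L.
Ancestors of L: {A, G, L}.
A is among them, so fast-forward is possible.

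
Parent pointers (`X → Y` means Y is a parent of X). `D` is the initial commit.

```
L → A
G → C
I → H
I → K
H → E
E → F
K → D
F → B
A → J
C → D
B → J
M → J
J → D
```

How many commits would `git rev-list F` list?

Walking parent pointers from F: reachable set = {B, D, F, J}.
That is 4 commits.

4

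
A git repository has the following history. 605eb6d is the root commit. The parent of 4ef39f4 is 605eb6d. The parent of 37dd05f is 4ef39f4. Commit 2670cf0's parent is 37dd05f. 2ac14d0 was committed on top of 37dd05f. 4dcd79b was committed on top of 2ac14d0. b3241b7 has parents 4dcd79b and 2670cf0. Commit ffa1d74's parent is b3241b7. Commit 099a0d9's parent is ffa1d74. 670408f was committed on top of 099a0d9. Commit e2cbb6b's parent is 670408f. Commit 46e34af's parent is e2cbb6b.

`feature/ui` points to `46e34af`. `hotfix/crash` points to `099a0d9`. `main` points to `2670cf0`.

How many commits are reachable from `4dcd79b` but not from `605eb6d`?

Reachable from 4dcd79b: {2ac14d0, 37dd05f, 4dcd79b, 4ef39f4, 605eb6d}.
Reachable from 605eb6d: {605eb6d}.
In 4dcd79b's history but not 605eb6d's: {2ac14d0, 37dd05f, 4dcd79b, 4ef39f4} — 4 commits.

4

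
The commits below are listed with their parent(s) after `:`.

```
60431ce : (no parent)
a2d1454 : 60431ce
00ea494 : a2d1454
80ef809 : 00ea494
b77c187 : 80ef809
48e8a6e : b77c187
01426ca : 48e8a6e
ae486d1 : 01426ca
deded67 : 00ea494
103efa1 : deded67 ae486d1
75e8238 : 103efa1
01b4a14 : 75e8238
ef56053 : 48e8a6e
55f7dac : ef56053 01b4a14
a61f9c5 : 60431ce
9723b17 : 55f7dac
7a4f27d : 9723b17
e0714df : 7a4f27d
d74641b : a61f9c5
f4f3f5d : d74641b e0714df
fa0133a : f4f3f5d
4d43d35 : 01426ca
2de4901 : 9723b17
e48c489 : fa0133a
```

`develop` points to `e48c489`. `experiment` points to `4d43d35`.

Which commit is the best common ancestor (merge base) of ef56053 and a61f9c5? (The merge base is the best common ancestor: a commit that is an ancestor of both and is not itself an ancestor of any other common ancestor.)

60431ce

Ancestors of ef56053: {00ea494, 48e8a6e, 60431ce, 80ef809, a2d1454, b77c187, ef56053}.
Ancestors of a61f9c5: {60431ce, a61f9c5}.
Common ancestors: {60431ce}.
The only common ancestor is 60431ce, so it is the merge base.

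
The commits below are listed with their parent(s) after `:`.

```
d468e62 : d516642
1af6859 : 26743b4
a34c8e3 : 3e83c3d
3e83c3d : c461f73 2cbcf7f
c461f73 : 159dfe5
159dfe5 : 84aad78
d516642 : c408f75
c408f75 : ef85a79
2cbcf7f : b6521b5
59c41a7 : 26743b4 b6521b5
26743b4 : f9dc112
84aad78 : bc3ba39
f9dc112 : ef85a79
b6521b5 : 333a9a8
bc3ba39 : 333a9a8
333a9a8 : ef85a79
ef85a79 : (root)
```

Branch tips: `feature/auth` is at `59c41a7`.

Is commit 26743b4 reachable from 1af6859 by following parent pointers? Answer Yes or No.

Yes

Ancestors of 1af6859 (commits reachable by following parents): {1af6859, 26743b4, ef85a79, f9dc112}.
26743b4 is in that set, so it is an ancestor of 1af6859.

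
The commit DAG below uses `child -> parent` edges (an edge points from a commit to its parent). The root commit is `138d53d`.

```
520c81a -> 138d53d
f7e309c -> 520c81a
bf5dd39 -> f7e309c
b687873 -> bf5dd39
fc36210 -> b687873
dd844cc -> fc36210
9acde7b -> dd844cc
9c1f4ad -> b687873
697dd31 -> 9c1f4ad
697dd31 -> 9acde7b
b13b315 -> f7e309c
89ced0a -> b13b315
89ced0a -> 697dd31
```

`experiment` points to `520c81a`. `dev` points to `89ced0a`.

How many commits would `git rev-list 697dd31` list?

Walking parent pointers from 697dd31: reachable set = {138d53d, 520c81a, 697dd31, 9acde7b, 9c1f4ad, b687873, bf5dd39, dd844cc, f7e309c, fc36210}.
That is 10 commits.

10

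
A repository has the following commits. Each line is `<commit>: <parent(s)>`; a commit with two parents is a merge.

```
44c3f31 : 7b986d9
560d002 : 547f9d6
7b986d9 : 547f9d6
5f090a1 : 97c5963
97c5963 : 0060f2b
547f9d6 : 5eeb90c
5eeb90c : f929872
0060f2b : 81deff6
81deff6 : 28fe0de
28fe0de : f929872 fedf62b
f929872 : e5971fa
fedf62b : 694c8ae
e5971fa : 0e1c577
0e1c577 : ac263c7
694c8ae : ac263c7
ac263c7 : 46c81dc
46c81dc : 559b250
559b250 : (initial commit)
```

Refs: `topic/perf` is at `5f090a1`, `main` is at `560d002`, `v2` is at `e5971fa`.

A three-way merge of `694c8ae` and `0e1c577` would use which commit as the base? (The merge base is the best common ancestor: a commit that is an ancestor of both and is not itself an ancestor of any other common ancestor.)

ac263c7

Ancestors of 694c8ae: {46c81dc, 559b250, 694c8ae, ac263c7}.
Ancestors of 0e1c577: {0e1c577, 46c81dc, 559b250, ac263c7}.
Common ancestors: {46c81dc, 559b250, ac263c7}.
Among these, ac263c7 is not an ancestor of any other common ancestor — it is the merge base.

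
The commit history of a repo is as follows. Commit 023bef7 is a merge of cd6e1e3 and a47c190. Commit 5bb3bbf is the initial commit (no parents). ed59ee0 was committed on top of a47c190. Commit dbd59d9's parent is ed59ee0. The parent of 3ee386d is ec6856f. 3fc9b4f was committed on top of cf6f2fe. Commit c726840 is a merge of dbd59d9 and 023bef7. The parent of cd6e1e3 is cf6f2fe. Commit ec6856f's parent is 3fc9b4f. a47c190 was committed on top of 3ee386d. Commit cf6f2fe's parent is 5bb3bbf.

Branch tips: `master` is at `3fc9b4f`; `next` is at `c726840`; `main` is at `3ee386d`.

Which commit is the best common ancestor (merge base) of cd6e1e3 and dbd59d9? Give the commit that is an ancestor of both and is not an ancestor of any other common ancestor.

cf6f2fe

Ancestors of cd6e1e3: {5bb3bbf, cd6e1e3, cf6f2fe}.
Ancestors of dbd59d9: {3ee386d, 3fc9b4f, 5bb3bbf, a47c190, cf6f2fe, dbd59d9, ec6856f, ed59ee0}.
Common ancestors: {5bb3bbf, cf6f2fe}.
Among these, cf6f2fe is not an ancestor of any other common ancestor — it is the merge base.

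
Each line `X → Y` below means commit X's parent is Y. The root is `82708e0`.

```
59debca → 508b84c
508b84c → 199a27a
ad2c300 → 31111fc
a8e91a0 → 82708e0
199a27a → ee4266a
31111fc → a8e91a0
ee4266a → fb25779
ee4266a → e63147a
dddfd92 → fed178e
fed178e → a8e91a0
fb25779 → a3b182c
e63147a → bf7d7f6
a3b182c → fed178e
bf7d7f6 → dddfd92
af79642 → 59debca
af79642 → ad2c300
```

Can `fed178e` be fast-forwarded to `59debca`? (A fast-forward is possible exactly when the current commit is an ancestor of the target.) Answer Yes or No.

A fast-forward from fed178e to 59debca is possible iff fed178e is an ancestor of 59debca.
Ancestors of 59debca: {199a27a, 508b84c, 59debca, 82708e0, a3b182c, a8e91a0, bf7d7f6, dddfd92, e63147a, ee4266a, fb25779, fed178e}.
fed178e is among them, so fast-forward is possible.

Yes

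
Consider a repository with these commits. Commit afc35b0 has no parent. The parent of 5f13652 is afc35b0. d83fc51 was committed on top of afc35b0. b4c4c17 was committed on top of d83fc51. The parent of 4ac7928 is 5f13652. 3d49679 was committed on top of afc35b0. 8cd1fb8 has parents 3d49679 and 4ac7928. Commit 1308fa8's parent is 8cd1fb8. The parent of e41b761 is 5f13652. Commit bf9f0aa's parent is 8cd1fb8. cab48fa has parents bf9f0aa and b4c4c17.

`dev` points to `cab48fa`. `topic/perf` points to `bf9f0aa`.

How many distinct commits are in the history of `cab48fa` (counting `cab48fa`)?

Walking parent pointers from cab48fa: reachable set = {3d49679, 4ac7928, 5f13652, 8cd1fb8, afc35b0, b4c4c17, bf9f0aa, cab48fa, d83fc51}.
That is 9 commits.

9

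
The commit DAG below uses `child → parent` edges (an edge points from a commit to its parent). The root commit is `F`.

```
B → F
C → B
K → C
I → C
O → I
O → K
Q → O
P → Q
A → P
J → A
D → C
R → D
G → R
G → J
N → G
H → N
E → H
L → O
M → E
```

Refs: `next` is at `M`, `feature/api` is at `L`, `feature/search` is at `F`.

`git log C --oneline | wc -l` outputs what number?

Walking parent pointers from C: reachable set = {B, C, F}.
That is 3 commits.

3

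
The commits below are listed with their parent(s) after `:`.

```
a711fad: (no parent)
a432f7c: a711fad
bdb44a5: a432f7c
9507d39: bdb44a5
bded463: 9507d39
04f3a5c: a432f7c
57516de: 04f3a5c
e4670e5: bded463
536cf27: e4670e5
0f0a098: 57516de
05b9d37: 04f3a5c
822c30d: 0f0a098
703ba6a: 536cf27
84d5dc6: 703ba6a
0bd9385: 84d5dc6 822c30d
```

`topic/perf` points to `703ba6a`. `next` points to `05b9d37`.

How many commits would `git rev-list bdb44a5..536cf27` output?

4

Reachable from 536cf27: {536cf27, 9507d39, a432f7c, a711fad, bdb44a5, bded463, e4670e5}.
Reachable from bdb44a5: {a432f7c, a711fad, bdb44a5}.
In 536cf27's history but not bdb44a5's: {536cf27, 9507d39, bded463, e4670e5} — 4 commits.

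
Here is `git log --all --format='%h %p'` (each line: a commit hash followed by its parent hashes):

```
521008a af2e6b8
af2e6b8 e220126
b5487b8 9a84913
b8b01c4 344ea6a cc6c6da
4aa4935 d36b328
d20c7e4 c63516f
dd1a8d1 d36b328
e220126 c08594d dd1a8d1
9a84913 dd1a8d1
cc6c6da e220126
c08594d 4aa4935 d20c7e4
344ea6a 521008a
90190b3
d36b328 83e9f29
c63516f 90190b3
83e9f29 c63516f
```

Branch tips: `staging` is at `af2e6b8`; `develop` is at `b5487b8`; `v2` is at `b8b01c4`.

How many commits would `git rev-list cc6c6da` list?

Walking parent pointers from cc6c6da: reachable set = {4aa4935, 83e9f29, 90190b3, c08594d, c63516f, cc6c6da, d20c7e4, d36b328, dd1a8d1, e220126}.
That is 10 commits.

10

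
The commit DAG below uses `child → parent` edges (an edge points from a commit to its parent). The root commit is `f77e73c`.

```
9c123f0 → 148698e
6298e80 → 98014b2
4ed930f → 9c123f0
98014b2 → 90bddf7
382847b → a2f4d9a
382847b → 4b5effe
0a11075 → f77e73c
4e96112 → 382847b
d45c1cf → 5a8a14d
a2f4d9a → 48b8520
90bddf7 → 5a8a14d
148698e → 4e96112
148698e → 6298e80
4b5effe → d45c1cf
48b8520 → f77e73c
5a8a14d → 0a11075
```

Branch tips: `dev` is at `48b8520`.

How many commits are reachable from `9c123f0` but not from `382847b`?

6

Reachable from 9c123f0: {0a11075, 148698e, 382847b, 48b8520, 4b5effe, 4e96112, 5a8a14d, 6298e80, 90bddf7, 98014b2, 9c123f0, a2f4d9a, d45c1cf, f77e73c}.
Reachable from 382847b: {0a11075, 382847b, 48b8520, 4b5effe, 5a8a14d, a2f4d9a, d45c1cf, f77e73c}.
In 9c123f0's history but not 382847b's: {148698e, 4e96112, 6298e80, 90bddf7, 98014b2, 9c123f0} — 6 commits.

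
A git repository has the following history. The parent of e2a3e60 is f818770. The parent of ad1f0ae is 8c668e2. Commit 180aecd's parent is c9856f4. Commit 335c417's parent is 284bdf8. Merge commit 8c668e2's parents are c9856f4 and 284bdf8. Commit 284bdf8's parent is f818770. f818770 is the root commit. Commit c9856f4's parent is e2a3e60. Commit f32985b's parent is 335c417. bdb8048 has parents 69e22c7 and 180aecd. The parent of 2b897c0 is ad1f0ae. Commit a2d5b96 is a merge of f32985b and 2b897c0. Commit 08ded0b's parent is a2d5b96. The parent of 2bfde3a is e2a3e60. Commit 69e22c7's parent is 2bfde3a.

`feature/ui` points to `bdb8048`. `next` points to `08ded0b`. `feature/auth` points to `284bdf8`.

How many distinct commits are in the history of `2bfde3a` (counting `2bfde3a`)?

3

Walking parent pointers from 2bfde3a: reachable set = {2bfde3a, e2a3e60, f818770}.
That is 3 commits.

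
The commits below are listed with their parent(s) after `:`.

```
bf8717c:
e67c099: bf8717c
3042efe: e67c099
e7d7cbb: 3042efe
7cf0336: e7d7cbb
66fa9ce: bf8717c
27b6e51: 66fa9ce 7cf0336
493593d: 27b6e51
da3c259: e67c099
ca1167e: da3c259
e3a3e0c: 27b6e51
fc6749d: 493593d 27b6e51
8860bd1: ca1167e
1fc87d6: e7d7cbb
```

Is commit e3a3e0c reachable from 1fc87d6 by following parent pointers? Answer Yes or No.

No

Ancestors of 1fc87d6: {1fc87d6, 3042efe, bf8717c, e67c099, e7d7cbb}.
e3a3e0c is not in that set, so it is not an ancestor of 1fc87d6.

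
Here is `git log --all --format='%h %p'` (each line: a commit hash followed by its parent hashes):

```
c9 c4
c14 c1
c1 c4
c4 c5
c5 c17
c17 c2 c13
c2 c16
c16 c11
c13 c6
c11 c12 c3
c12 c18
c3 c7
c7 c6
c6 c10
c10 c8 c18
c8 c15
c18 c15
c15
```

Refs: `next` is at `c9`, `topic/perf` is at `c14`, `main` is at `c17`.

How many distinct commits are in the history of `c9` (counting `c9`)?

16

Walking parent pointers from c9: reachable set = {c10, c11, c12, c13, c15, c16, c17, c18, c2, c3, c4, c5, c6, c7, c8, c9}.
That is 16 commits.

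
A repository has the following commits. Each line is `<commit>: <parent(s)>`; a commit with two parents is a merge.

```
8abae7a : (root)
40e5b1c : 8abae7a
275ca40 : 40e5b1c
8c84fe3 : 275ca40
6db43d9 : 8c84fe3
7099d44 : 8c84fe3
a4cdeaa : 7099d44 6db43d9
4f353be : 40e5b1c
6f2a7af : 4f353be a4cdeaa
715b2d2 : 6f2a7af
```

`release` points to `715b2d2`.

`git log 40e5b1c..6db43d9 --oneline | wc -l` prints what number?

Reachable from 6db43d9: {275ca40, 40e5b1c, 6db43d9, 8abae7a, 8c84fe3}.
Reachable from 40e5b1c: {40e5b1c, 8abae7a}.
In 6db43d9's history but not 40e5b1c's: {275ca40, 6db43d9, 8c84fe3} — 3 commits.

3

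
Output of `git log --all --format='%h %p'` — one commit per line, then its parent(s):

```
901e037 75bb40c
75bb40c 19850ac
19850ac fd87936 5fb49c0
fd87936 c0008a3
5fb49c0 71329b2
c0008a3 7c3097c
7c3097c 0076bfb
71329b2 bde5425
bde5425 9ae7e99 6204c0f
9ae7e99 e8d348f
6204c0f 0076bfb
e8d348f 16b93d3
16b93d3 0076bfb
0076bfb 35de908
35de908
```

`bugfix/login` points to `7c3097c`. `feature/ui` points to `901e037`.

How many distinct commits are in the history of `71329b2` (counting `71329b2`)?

8

Walking parent pointers from 71329b2: reachable set = {0076bfb, 16b93d3, 35de908, 6204c0f, 71329b2, 9ae7e99, bde5425, e8d348f}.
That is 8 commits.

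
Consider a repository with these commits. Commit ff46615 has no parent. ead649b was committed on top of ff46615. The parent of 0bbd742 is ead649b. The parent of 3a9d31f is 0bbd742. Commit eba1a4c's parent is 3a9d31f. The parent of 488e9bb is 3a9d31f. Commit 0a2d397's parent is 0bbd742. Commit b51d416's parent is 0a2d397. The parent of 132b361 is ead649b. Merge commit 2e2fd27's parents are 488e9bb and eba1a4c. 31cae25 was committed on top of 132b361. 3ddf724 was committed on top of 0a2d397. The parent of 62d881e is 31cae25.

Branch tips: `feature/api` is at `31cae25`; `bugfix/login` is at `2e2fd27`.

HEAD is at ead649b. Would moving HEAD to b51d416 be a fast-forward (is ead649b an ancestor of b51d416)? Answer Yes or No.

A fast-forward from ead649b to b51d416 is possible iff ead649b is an ancestor of b51d416.
Ancestors of b51d416: {0a2d397, 0bbd742, b51d416, ead649b, ff46615}.
ead649b is among them, so fast-forward is possible.

Yes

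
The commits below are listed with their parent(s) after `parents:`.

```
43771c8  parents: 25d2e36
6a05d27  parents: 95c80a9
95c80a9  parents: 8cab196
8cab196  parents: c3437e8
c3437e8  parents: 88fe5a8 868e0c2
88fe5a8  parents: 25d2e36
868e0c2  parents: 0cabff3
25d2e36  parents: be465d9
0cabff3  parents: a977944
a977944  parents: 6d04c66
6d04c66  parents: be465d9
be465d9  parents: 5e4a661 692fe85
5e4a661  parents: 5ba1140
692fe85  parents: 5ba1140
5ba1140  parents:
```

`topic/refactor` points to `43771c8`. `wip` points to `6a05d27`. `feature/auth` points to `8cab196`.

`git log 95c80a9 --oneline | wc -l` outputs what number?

Walking parent pointers from 95c80a9: reachable set = {0cabff3, 25d2e36, 5ba1140, 5e4a661, 692fe85, 6d04c66, 868e0c2, 88fe5a8, 8cab196, 95c80a9, a977944, be465d9, c3437e8}.
That is 13 commits.

13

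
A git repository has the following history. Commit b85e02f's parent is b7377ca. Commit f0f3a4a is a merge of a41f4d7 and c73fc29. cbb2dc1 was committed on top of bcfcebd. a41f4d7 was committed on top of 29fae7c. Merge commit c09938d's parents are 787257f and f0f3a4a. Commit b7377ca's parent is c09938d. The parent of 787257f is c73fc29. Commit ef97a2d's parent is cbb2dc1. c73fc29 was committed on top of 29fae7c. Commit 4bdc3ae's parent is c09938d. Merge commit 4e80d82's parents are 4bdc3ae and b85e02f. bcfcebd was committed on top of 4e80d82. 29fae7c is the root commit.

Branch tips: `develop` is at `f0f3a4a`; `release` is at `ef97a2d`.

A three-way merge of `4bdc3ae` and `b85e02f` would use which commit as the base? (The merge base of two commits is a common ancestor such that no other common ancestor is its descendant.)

Ancestors of 4bdc3ae: {29fae7c, 4bdc3ae, 787257f, a41f4d7, c09938d, c73fc29, f0f3a4a}.
Ancestors of b85e02f: {29fae7c, 787257f, a41f4d7, b7377ca, b85e02f, c09938d, c73fc29, f0f3a4a}.
Common ancestors: {29fae7c, 787257f, a41f4d7, c09938d, c73fc29, f0f3a4a}.
Among these, c09938d is not an ancestor of any other common ancestor — it is the merge base.

c09938d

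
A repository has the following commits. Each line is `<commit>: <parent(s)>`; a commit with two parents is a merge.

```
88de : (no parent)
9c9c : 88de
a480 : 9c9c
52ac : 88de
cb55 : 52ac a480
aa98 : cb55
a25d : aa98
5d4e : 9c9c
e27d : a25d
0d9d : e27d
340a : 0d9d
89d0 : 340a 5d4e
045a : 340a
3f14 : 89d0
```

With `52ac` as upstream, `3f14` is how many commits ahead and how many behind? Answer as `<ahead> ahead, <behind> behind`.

11 ahead, 0 behind

Reachable from 3f14: {0d9d, 340a, 3f14, 52ac, 5d4e, 88de, 89d0, 9c9c, a25d, a480, aa98, cb55, e27d}.
Reachable from 52ac: {52ac, 88de}.
Only in 3f14's history (ahead): {0d9d, 340a, 3f14, 5d4e, 89d0, 9c9c, a25d, a480, aa98, cb55, e27d} — 11.
Only in 52ac's history (behind): {} — 0.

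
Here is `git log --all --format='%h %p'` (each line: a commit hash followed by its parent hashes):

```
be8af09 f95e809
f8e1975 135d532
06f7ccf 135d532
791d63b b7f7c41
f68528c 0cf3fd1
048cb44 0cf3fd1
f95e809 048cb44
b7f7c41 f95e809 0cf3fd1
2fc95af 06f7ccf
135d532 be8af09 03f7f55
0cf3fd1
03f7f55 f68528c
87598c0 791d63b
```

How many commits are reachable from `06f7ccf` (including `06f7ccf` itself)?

8

Walking parent pointers from 06f7ccf: reachable set = {03f7f55, 048cb44, 06f7ccf, 0cf3fd1, 135d532, be8af09, f68528c, f95e809}.
That is 8 commits.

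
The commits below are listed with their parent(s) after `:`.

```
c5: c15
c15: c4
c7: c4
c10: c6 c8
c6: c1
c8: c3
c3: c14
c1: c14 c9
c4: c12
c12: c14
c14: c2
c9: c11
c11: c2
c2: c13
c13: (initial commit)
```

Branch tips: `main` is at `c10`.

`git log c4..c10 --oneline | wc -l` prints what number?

Reachable from c10: {c1, c10, c11, c13, c14, c2, c3, c6, c8, c9}.
Reachable from c4: {c12, c13, c14, c2, c4}.
In c10's history but not c4's: {c1, c10, c11, c3, c6, c8, c9} — 7 commits.

7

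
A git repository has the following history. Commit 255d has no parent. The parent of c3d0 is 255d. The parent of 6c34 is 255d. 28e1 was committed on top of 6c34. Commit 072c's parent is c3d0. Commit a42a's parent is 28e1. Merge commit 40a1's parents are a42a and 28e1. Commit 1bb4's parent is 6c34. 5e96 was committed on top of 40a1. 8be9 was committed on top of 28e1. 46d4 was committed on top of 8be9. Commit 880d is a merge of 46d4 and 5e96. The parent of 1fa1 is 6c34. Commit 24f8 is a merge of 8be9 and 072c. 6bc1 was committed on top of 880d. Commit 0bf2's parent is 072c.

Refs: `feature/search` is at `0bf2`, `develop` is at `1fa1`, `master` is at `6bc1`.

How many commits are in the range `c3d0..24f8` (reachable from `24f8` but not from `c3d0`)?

5

Reachable from 24f8: {072c, 24f8, 255d, 28e1, 6c34, 8be9, c3d0}.
Reachable from c3d0: {255d, c3d0}.
In 24f8's history but not c3d0's: {072c, 24f8, 28e1, 6c34, 8be9} — 5 commits.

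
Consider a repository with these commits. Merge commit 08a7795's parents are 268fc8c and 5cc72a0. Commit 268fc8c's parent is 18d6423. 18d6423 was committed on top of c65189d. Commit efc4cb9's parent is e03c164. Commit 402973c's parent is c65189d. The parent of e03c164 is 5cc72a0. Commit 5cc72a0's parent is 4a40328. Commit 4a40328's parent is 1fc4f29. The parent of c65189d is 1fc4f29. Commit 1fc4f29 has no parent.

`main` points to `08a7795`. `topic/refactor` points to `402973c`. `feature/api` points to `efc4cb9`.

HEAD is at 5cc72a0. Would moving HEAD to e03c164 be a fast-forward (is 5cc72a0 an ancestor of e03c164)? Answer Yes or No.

A fast-forward from 5cc72a0 to e03c164 is possible iff 5cc72a0 is an ancestor of e03c164.
Ancestors of e03c164: {1fc4f29, 4a40328, 5cc72a0, e03c164}.
5cc72a0 is among them, so fast-forward is possible.

Yes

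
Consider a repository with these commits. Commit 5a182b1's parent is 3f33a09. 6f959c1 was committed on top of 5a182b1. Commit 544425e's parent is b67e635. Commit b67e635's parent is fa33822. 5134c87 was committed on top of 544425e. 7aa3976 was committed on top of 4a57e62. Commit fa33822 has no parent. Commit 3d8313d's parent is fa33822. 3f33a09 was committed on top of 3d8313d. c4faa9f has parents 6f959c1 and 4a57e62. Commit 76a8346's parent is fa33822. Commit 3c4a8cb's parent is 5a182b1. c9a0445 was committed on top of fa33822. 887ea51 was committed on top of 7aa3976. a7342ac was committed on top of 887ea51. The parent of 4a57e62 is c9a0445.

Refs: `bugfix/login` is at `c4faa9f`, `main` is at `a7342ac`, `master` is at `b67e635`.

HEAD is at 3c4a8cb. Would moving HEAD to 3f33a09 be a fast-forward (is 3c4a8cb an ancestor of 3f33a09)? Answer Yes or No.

No

A fast-forward from 3c4a8cb to 3f33a09 is possible iff 3c4a8cb is an ancestor of 3f33a09.
Ancestors of 3f33a09: {3d8313d, 3f33a09, fa33822}.
3c4a8cb is not among them, so fast-forward is not possible.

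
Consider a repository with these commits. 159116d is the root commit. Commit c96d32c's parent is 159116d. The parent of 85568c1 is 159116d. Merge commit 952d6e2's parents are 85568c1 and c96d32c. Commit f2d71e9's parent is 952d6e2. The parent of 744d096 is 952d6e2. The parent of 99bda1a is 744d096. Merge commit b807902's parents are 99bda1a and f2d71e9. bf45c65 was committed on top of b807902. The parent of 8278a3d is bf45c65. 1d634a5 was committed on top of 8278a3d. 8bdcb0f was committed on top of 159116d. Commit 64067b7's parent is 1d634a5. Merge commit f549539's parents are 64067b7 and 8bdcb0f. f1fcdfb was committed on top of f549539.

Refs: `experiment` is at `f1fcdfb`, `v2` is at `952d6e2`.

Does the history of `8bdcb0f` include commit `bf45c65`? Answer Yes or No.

No

Ancestors of 8bdcb0f: {159116d, 8bdcb0f}.
bf45c65 is not in that set, so it is not an ancestor of 8bdcb0f.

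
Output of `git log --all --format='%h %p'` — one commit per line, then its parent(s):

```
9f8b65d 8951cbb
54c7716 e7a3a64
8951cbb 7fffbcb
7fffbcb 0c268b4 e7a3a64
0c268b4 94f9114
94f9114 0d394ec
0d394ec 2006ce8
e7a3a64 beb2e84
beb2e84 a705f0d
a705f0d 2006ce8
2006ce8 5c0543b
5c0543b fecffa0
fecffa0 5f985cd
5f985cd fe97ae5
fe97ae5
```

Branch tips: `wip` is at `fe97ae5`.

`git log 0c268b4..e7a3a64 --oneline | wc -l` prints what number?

Reachable from e7a3a64: {2006ce8, 5c0543b, 5f985cd, a705f0d, beb2e84, e7a3a64, fe97ae5, fecffa0}.
Reachable from 0c268b4: {0c268b4, 0d394ec, 2006ce8, 5c0543b, 5f985cd, 94f9114, fe97ae5, fecffa0}.
In e7a3a64's history but not 0c268b4's: {a705f0d, beb2e84, e7a3a64} — 3 commits.

3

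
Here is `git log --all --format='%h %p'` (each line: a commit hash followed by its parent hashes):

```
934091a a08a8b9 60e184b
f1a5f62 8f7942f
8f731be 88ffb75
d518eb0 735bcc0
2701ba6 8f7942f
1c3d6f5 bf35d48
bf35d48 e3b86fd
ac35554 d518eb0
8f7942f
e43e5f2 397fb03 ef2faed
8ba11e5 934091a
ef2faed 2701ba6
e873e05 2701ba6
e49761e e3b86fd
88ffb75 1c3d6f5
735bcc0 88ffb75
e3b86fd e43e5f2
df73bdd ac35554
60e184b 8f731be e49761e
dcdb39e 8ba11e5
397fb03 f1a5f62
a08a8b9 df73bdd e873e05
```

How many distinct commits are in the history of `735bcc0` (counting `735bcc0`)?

11

Walking parent pointers from 735bcc0: reachable set = {1c3d6f5, 2701ba6, 397fb03, 735bcc0, 88ffb75, 8f7942f, bf35d48, e3b86fd, e43e5f2, ef2faed, f1a5f62}.
That is 11 commits.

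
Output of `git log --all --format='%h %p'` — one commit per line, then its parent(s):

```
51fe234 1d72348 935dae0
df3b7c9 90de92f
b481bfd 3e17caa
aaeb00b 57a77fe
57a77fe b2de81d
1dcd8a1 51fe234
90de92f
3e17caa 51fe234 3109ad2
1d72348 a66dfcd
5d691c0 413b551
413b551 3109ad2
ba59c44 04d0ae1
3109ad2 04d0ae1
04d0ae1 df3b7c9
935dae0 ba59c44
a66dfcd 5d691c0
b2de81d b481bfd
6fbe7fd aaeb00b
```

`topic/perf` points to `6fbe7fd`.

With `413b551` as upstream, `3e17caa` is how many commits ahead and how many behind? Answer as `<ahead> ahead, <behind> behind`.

Reachable from 3e17caa: {04d0ae1, 1d72348, 3109ad2, 3e17caa, 413b551, 51fe234, 5d691c0, 90de92f, 935dae0, a66dfcd, ba59c44, df3b7c9}.
Reachable from 413b551: {04d0ae1, 3109ad2, 413b551, 90de92f, df3b7c9}.
Only in 3e17caa's history (ahead): {1d72348, 3e17caa, 51fe234, 5d691c0, 935dae0, a66dfcd, ba59c44} — 7.
Only in 413b551's history (behind): {} — 0.

7 ahead, 0 behind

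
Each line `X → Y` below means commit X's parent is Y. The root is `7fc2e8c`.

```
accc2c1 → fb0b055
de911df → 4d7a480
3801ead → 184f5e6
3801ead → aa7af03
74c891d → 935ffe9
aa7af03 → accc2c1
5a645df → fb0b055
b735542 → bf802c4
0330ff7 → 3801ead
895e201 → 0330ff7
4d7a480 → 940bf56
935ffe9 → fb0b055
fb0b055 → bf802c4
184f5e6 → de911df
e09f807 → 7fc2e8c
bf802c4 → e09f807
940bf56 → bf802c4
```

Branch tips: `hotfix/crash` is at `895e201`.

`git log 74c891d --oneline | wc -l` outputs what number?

6

Walking parent pointers from 74c891d: reachable set = {74c891d, 7fc2e8c, 935ffe9, bf802c4, e09f807, fb0b055}.
That is 6 commits.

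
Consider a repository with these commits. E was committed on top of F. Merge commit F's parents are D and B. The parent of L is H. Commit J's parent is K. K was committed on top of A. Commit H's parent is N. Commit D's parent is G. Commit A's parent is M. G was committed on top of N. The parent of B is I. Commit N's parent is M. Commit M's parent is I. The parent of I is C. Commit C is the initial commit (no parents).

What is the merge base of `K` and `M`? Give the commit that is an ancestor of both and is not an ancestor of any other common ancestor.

Ancestors of K: {A, C, I, K, M}.
Ancestors of M: {C, I, M}.
Common ancestors: {C, I, M}.
Among these, M is not an ancestor of any other common ancestor — it is the merge base.

M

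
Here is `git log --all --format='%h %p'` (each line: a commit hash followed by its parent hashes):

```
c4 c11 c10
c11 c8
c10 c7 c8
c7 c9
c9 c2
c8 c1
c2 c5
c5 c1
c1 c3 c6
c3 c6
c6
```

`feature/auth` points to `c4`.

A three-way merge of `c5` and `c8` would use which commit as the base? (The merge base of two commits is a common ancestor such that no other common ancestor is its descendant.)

Ancestors of c5: {c1, c3, c5, c6}.
Ancestors of c8: {c1, c3, c6, c8}.
Common ancestors: {c1, c3, c6}.
Among these, c1 is not an ancestor of any other common ancestor — it is the merge base.

c1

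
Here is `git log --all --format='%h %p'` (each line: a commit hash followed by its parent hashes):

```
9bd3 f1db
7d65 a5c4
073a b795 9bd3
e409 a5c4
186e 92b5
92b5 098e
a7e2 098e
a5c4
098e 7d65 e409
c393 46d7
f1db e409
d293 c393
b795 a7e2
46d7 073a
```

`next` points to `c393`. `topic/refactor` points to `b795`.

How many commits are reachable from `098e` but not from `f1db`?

Reachable from 098e: {098e, 7d65, a5c4, e409}.
Reachable from f1db: {a5c4, e409, f1db}.
In 098e's history but not f1db's: {098e, 7d65} — 2 commits.

2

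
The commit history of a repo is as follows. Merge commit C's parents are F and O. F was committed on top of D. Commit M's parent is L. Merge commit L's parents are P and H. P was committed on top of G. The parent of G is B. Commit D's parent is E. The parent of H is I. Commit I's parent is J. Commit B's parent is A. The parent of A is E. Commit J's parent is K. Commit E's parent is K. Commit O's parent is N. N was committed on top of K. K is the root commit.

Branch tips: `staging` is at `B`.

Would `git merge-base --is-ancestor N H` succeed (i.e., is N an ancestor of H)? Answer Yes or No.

No

Ancestors of H: {H, I, J, K}.
N is not in that set, so it is not an ancestor of H.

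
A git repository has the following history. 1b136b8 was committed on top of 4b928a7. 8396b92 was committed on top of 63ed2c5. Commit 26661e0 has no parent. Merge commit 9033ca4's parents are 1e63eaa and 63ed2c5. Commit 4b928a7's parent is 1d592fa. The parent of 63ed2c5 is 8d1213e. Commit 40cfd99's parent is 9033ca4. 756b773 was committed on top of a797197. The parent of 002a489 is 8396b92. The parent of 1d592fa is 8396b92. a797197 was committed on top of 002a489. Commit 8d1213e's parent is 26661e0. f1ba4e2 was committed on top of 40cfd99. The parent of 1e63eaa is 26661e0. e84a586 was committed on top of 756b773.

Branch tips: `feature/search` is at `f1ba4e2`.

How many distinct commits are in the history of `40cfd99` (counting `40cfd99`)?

6

Walking parent pointers from 40cfd99: reachable set = {1e63eaa, 26661e0, 40cfd99, 63ed2c5, 8d1213e, 9033ca4}.
That is 6 commits.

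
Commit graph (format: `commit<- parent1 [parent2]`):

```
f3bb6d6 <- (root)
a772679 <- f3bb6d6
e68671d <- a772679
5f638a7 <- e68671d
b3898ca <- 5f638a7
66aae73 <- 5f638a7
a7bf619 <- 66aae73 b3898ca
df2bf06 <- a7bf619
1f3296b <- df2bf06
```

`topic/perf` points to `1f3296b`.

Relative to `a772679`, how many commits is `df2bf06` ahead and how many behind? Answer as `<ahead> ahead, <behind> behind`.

6 ahead, 0 behind

Reachable from df2bf06: {5f638a7, 66aae73, a772679, a7bf619, b3898ca, df2bf06, e68671d, f3bb6d6}.
Reachable from a772679: {a772679, f3bb6d6}.
Only in df2bf06's history (ahead): {5f638a7, 66aae73, a7bf619, b3898ca, df2bf06, e68671d} — 6.
Only in a772679's history (behind): {} — 0.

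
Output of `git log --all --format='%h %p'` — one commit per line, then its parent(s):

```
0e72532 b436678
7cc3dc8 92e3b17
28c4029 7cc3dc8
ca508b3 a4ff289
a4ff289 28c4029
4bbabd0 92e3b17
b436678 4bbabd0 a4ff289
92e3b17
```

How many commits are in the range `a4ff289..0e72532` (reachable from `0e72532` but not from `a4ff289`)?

Reachable from 0e72532: {0e72532, 28c4029, 4bbabd0, 7cc3dc8, 92e3b17, a4ff289, b436678}.
Reachable from a4ff289: {28c4029, 7cc3dc8, 92e3b17, a4ff289}.
In 0e72532's history but not a4ff289's: {0e72532, 4bbabd0, b436678} — 3 commits.

3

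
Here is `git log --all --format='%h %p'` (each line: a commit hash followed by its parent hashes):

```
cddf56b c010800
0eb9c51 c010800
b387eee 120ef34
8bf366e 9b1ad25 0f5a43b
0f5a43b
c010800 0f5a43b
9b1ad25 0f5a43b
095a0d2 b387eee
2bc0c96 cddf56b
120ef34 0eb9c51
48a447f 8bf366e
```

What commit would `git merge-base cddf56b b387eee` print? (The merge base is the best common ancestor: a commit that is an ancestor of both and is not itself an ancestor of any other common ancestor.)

Ancestors of cddf56b: {0f5a43b, c010800, cddf56b}.
Ancestors of b387eee: {0eb9c51, 0f5a43b, 120ef34, b387eee, c010800}.
Common ancestors: {0f5a43b, c010800}.
Among these, c010800 is not an ancestor of any other common ancestor — it is the merge base.

c010800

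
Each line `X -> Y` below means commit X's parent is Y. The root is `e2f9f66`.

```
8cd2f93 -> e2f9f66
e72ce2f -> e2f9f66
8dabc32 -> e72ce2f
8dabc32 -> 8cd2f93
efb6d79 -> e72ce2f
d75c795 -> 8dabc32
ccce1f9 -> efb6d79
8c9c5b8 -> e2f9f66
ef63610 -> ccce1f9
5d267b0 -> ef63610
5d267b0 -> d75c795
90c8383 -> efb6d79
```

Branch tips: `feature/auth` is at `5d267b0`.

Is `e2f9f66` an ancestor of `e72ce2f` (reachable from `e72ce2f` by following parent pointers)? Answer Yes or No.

Yes

Ancestors of e72ce2f (commits reachable by following parents): {e2f9f66, e72ce2f}.
e2f9f66 is in that set, so it is an ancestor of e72ce2f.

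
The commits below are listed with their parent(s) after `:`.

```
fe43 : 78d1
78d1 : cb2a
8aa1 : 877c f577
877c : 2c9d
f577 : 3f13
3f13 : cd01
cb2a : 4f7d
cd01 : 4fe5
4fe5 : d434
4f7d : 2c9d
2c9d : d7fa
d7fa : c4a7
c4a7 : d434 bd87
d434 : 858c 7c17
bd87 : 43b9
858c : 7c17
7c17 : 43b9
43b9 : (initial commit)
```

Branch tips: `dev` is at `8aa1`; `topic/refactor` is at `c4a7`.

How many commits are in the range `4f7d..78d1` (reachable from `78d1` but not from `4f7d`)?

Reachable from 78d1: {2c9d, 43b9, 4f7d, 78d1, 7c17, 858c, bd87, c4a7, cb2a, d434, d7fa}.
Reachable from 4f7d: {2c9d, 43b9, 4f7d, 7c17, 858c, bd87, c4a7, d434, d7fa}.
In 78d1's history but not 4f7d's: {78d1, cb2a} — 2 commits.

2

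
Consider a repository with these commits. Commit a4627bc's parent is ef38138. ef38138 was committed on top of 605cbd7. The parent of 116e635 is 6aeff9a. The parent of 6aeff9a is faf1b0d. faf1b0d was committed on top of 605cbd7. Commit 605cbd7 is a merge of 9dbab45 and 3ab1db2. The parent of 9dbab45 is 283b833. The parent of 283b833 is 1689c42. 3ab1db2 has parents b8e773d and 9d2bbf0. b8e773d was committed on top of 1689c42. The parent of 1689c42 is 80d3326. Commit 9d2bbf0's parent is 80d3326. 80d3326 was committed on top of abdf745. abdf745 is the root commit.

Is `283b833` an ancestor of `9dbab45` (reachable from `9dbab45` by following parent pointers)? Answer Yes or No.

Ancestors of 9dbab45 (commits reachable by following parents): {1689c42, 283b833, 80d3326, 9dbab45, abdf745}.
283b833 is in that set, so it is an ancestor of 9dbab45.

Yes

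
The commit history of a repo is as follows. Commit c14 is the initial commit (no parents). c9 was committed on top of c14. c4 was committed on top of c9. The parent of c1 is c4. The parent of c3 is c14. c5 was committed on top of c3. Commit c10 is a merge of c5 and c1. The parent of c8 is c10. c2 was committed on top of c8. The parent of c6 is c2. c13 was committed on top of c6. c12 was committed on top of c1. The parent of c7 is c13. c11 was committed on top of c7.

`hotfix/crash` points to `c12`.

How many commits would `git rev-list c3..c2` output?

Reachable from c2: {c1, c10, c14, c2, c3, c4, c5, c8, c9}.
Reachable from c3: {c14, c3}.
In c2's history but not c3's: {c1, c10, c2, c4, c5, c8, c9} — 7 commits.

7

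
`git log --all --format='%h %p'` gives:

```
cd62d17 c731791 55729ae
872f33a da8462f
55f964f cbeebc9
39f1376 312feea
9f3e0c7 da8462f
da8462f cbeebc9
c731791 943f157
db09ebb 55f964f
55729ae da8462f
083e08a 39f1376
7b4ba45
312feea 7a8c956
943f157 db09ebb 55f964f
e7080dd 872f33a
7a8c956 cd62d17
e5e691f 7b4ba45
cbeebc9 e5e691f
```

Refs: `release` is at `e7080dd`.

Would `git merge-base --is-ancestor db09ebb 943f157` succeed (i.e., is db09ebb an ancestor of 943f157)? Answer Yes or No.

Yes

Ancestors of 943f157 (commits reachable by following parents): {55f964f, 7b4ba45, 943f157, cbeebc9, db09ebb, e5e691f}.
db09ebb is in that set, so it is an ancestor of 943f157.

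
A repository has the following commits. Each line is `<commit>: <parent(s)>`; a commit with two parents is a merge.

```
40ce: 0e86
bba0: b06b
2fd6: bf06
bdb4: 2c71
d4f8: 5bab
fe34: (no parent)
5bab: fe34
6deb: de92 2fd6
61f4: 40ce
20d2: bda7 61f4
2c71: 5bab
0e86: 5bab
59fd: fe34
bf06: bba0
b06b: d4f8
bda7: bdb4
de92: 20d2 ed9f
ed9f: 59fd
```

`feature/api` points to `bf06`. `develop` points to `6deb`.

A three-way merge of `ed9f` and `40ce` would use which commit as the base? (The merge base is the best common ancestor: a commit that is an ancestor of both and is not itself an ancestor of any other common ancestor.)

Ancestors of ed9f: {59fd, ed9f, fe34}.
Ancestors of 40ce: {0e86, 40ce, 5bab, fe34}.
Common ancestors: {fe34}.
The only common ancestor is fe34, so it is the merge base.

fe34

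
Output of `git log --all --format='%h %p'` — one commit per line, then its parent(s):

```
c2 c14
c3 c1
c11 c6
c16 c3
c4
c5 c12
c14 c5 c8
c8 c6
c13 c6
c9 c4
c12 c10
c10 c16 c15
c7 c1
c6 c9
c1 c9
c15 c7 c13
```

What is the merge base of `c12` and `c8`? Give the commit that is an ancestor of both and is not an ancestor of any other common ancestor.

c6

Ancestors of c12: {c1, c10, c12, c13, c15, c16, c3, c4, c6, c7, c9}.
Ancestors of c8: {c4, c6, c8, c9}.
Common ancestors: {c4, c6, c9}.
Among these, c6 is not an ancestor of any other common ancestor — it is the merge base.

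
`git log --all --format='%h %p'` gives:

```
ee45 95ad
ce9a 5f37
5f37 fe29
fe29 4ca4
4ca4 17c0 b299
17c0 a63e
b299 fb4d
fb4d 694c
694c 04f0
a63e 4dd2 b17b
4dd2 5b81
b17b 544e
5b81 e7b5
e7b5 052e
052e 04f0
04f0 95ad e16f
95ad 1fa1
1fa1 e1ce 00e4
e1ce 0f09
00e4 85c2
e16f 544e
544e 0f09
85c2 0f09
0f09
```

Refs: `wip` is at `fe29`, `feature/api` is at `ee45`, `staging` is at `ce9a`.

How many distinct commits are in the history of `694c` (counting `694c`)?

Walking parent pointers from 694c: reachable set = {00e4, 04f0, 0f09, 1fa1, 544e, 694c, 85c2, 95ad, e16f, e1ce}.
That is 10 commits.

10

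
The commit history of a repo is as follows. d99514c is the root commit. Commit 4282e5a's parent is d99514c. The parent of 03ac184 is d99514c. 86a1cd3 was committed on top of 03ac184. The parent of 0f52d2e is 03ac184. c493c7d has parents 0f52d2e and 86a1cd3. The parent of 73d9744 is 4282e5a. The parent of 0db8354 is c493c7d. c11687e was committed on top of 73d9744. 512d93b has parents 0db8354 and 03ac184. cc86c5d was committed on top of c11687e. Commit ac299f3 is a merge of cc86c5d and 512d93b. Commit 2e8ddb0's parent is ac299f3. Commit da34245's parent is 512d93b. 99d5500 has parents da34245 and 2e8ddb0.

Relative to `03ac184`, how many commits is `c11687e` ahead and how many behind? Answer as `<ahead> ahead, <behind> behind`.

Reachable from c11687e: {4282e5a, 73d9744, c11687e, d99514c}.
Reachable from 03ac184: {03ac184, d99514c}.
Only in c11687e's history (ahead): {4282e5a, 73d9744, c11687e} — 3.
Only in 03ac184's history (behind): {03ac184} — 1.

3 ahead, 1 behind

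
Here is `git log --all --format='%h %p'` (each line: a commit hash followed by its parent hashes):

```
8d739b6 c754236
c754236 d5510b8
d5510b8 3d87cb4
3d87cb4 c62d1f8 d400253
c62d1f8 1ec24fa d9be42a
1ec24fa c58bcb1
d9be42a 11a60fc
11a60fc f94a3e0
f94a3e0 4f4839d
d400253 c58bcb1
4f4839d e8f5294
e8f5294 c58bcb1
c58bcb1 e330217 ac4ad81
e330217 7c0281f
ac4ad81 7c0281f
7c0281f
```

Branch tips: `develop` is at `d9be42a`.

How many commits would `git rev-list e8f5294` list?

Walking parent pointers from e8f5294: reachable set = {7c0281f, ac4ad81, c58bcb1, e330217, e8f5294}.
That is 5 commits.

5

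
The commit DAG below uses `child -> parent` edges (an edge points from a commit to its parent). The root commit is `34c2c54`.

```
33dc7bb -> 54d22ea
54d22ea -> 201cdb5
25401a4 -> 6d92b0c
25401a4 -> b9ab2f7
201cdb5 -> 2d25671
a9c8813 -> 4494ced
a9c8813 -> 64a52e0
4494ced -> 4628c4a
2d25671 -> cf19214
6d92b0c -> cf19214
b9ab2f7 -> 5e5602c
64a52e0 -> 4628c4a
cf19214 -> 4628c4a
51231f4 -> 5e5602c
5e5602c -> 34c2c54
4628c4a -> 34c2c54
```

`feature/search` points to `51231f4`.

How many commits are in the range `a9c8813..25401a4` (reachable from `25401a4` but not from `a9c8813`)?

5

Reachable from 25401a4: {25401a4, 34c2c54, 4628c4a, 5e5602c, 6d92b0c, b9ab2f7, cf19214}.
Reachable from a9c8813: {34c2c54, 4494ced, 4628c4a, 64a52e0, a9c8813}.
In 25401a4's history but not a9c8813's: {25401a4, 5e5602c, 6d92b0c, b9ab2f7, cf19214} — 5 commits.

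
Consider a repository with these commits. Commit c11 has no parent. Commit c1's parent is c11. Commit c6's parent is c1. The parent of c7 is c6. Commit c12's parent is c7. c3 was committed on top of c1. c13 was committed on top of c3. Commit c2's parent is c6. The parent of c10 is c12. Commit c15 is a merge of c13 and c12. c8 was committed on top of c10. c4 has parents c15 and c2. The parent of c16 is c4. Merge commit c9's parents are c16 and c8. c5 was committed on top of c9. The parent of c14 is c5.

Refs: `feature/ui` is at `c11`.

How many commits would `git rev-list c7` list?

Walking parent pointers from c7: reachable set = {c1, c11, c6, c7}.
That is 4 commits.

4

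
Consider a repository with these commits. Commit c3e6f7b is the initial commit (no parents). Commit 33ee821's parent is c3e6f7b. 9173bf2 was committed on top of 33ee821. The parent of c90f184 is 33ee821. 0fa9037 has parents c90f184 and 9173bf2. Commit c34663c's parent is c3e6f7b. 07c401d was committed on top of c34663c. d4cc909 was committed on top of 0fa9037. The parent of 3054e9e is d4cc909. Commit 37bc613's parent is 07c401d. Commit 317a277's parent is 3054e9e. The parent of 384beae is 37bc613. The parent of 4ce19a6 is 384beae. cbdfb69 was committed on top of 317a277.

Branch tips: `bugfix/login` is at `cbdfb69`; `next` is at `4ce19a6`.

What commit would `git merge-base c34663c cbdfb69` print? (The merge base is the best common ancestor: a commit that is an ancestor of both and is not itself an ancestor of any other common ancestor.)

Ancestors of c34663c: {c34663c, c3e6f7b}.
Ancestors of cbdfb69: {0fa9037, 3054e9e, 317a277, 33ee821, 9173bf2, c3e6f7b, c90f184, cbdfb69, d4cc909}.
Common ancestors: {c3e6f7b}.
The only common ancestor is c3e6f7b, so it is the merge base.

c3e6f7b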